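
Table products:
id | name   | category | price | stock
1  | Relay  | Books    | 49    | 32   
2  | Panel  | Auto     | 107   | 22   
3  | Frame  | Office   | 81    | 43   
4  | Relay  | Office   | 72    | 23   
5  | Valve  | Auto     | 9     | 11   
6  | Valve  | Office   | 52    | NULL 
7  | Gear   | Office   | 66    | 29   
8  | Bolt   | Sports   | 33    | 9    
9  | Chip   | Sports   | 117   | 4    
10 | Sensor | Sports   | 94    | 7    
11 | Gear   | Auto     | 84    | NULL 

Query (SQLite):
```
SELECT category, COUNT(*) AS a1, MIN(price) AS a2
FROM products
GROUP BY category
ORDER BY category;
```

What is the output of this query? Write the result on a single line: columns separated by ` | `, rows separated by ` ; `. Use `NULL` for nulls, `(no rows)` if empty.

Auto | 3 | 9 ; Books | 1 | 49 ; Office | 4 | 52 ; Sports | 3 | 33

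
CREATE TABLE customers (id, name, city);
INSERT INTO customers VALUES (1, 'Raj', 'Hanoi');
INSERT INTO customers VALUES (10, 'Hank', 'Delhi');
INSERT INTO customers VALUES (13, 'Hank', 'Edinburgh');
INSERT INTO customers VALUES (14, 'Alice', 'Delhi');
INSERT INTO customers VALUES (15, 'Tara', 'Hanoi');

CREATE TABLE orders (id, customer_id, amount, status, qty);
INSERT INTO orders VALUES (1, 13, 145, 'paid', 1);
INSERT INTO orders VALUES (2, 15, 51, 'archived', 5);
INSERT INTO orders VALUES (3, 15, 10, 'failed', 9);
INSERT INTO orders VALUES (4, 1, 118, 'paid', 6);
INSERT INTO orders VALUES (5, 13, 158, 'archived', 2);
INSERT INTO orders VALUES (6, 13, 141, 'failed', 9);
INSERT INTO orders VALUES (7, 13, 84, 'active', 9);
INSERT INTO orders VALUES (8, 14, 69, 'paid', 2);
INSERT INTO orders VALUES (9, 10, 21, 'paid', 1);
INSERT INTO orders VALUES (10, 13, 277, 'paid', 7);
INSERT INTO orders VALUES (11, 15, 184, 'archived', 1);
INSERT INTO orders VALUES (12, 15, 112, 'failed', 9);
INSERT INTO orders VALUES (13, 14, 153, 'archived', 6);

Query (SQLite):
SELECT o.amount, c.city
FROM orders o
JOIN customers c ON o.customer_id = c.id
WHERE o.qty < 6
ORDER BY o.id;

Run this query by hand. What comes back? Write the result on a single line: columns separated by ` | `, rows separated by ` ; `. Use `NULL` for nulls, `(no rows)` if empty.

145 | Edinburgh ; 51 | Hanoi ; 158 | Edinburgh ; 69 | Delhi ; 21 | Delhi ; 184 | Hanoi

Each orders row matches the customers row where customer_id = customers.id.
Then keep rows with o.qty < 6.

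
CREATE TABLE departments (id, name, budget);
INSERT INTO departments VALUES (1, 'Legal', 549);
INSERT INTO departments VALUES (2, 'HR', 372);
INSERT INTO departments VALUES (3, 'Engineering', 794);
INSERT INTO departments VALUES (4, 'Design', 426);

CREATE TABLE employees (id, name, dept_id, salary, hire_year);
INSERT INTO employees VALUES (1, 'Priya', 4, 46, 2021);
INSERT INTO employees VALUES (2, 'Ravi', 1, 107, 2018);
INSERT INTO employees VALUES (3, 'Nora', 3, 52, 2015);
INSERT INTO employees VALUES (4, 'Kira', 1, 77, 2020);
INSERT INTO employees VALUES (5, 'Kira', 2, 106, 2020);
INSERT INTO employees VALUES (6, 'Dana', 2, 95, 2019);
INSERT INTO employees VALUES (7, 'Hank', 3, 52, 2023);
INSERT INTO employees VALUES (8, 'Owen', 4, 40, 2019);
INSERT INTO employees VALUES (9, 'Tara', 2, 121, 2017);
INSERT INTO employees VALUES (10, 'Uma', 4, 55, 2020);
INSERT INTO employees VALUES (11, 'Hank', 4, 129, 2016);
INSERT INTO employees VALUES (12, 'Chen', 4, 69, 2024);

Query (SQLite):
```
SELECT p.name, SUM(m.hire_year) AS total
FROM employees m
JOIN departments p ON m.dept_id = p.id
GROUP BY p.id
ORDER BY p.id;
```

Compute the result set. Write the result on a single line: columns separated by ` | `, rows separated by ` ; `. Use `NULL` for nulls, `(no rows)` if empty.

Join each employees row to its departments via dept_id.
Group joined rows by departments.id; compute SUM(m.hire_year) per group.
  1: ids {2, 4} → SUM(m.hire_year)=4038
  2: ids {5, 6, 9} → SUM(m.hire_year)=6056
  3: ids {3, 7} → SUM(m.hire_year)=4038
  4: ids {1, 8, 10, 11, 12} → SUM(m.hire_year)=10100

Legal | 4038 ; HR | 6056 ; Engineering | 4038 ; Design | 10100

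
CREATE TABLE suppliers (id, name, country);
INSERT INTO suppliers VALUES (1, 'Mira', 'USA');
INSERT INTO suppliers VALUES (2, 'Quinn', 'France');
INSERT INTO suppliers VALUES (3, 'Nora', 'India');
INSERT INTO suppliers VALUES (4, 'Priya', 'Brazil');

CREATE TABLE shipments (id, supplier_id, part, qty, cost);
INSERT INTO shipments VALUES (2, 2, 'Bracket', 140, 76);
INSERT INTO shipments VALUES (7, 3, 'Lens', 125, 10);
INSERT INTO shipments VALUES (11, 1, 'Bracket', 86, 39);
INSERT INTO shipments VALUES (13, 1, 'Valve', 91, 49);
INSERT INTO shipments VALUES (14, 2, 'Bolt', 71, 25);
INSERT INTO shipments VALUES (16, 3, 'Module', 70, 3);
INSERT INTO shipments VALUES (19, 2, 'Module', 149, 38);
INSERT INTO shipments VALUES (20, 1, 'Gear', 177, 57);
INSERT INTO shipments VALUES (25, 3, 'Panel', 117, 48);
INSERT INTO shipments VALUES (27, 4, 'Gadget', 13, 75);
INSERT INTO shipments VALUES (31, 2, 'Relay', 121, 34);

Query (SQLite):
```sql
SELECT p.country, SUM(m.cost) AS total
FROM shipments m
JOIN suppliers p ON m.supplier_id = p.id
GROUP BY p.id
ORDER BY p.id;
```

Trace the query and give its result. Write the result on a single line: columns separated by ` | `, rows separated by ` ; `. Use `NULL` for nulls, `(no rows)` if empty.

USA | 145 ; France | 173 ; India | 61 ; Brazil | 75

Join each shipments row to its suppliers via supplier_id.
Group joined rows by suppliers.id; compute SUM(m.cost) per group.
  1: ids {11, 13, 20} → SUM(m.cost)=145
  2: ids {2, 14, 19, 31} → SUM(m.cost)=173
  3: ids {7, 16, 25} → SUM(m.cost)=61
  4: ids {27} → SUM(m.cost)=75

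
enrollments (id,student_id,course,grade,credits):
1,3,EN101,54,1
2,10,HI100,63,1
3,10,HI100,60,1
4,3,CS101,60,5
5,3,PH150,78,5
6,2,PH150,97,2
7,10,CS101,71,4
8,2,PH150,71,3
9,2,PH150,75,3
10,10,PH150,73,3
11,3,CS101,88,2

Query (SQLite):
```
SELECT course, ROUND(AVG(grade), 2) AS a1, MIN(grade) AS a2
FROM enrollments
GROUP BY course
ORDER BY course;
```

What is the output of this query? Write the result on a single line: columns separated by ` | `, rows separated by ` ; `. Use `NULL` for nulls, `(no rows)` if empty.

Group enrollments by course.
Per group compute: ROUND(AVG(grade), 2), MIN(grade).
  CS101: ids {4, 7, 11} → ROUND(AVG(grade), 2)=73, MIN(grade)=60
  EN101: ids {1} → ROUND(AVG(grade), 2)=54, MIN(grade)=54
  HI100: ids {2, 3} → ROUND(AVG(grade), 2)=61.5, MIN(grade)=60
  PH150: ids {5, 6, 8, 9, 10} → ROUND(AVG(grade), 2)=78.8, MIN(grade)=71

CS101 | 73 | 60 ; EN101 | 54 | 54 ; HI100 | 61.5 | 60 ; PH150 | 78.8 | 71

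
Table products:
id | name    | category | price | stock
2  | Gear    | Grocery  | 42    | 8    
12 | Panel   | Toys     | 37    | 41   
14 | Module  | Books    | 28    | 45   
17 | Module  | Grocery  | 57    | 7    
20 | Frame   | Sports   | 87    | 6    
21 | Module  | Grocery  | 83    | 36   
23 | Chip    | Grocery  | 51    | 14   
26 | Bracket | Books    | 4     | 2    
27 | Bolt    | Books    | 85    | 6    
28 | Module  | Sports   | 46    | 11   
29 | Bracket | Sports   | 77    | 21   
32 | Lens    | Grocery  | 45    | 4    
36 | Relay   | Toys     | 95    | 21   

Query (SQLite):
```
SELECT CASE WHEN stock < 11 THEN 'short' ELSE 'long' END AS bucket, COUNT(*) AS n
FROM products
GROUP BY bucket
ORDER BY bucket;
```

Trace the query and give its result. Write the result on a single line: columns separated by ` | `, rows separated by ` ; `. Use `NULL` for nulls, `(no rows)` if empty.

Bucket rows by stock < 11 → 'short' else 'long'; count each bucket.

long | 7 ; short | 6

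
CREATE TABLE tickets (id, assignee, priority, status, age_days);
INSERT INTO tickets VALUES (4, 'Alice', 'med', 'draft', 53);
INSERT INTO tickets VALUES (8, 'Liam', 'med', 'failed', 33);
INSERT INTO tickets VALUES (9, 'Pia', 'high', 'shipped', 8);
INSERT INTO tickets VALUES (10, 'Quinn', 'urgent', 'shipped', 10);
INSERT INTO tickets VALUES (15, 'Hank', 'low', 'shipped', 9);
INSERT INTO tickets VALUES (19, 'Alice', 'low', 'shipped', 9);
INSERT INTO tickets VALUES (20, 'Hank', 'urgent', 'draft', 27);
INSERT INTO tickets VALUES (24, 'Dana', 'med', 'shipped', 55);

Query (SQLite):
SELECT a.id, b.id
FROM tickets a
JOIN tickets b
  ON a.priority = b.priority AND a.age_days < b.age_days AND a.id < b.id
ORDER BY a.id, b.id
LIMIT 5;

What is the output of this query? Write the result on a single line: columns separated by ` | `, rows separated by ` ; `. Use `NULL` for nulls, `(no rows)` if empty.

4 | 24 ; 8 | 24 ; 10 | 20

Pairs (a,b) with same priority, a.age_days < b.age_days, a.id < b.id.
priority groups: high:{9} low:{15,19} med:{4,8,24} urgent:{10,20}
Ordered by (a.id, b.id); first 5.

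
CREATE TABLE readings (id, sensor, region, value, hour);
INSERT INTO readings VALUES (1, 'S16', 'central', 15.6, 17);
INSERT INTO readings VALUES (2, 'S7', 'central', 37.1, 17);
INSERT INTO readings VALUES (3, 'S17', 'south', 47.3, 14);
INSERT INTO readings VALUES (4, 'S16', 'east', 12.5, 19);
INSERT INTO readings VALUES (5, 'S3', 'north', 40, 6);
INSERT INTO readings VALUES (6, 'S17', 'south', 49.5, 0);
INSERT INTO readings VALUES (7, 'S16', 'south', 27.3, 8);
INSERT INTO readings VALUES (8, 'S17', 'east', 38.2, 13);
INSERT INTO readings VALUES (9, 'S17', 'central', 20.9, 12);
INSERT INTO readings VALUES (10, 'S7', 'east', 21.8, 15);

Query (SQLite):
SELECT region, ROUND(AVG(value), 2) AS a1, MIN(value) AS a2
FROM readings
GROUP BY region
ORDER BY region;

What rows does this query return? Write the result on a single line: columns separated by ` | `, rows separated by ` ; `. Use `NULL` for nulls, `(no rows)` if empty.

central | 24.53 | 15.6 ; east | 24.17 | 12.5 ; north | 40 | 40 ; south | 41.37 | 27.3

Group readings by region.
Per group compute: ROUND(AVG(value), 2), MIN(value).
  central: ids {1, 2, 9} → ROUND(AVG(value), 2)=24.53, MIN(value)=15.6
  east: ids {4, 8, 10} → ROUND(AVG(value), 2)=24.17, MIN(value)=12.5
  north: ids {5} → ROUND(AVG(value), 2)=40, MIN(value)=40
  south: ids {3, 6, 7} → ROUND(AVG(value), 2)=41.37, MIN(value)=27.3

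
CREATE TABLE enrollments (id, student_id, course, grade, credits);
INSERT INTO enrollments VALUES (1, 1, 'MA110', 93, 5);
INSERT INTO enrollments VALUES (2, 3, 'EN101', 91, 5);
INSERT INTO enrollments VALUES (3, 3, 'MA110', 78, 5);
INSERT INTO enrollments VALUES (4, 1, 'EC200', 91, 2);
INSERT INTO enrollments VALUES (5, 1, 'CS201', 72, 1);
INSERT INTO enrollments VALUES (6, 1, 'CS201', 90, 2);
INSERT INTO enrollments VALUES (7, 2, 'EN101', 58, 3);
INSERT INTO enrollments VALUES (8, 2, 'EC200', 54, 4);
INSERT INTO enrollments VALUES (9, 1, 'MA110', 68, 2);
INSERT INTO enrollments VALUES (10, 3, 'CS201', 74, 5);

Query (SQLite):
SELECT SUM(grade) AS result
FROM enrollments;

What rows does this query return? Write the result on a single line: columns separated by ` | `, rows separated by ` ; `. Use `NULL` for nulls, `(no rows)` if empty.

769

All grade values: [93, 91, 78, 91, 72, 90, 58, 54, 68, 74].
SUM of non-NULL values = 769.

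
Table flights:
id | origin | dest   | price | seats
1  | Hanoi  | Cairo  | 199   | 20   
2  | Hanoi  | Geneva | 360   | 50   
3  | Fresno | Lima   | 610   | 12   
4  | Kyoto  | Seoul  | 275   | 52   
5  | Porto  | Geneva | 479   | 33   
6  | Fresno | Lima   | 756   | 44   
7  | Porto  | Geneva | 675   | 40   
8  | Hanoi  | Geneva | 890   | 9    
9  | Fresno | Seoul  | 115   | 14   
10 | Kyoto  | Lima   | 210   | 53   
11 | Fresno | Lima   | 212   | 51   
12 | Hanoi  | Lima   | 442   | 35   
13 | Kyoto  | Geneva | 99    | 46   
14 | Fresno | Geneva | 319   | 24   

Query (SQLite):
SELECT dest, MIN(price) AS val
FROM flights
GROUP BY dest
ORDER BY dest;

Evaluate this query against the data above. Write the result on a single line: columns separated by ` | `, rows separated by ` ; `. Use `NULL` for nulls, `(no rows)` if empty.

Partition flights by dest; compute MIN(price) within each group.
  Cairo: ids {1} → MIN(price)=199
  Geneva: ids {2, 5, 7, 8, 13, 14} → MIN(price)=99
  Lima: ids {3, 6, 10, 11, 12} → MIN(price)=210
  Seoul: ids {4, 9} → MIN(price)=115

Cairo | 199 ; Geneva | 99 ; Lima | 210 ; Seoul | 115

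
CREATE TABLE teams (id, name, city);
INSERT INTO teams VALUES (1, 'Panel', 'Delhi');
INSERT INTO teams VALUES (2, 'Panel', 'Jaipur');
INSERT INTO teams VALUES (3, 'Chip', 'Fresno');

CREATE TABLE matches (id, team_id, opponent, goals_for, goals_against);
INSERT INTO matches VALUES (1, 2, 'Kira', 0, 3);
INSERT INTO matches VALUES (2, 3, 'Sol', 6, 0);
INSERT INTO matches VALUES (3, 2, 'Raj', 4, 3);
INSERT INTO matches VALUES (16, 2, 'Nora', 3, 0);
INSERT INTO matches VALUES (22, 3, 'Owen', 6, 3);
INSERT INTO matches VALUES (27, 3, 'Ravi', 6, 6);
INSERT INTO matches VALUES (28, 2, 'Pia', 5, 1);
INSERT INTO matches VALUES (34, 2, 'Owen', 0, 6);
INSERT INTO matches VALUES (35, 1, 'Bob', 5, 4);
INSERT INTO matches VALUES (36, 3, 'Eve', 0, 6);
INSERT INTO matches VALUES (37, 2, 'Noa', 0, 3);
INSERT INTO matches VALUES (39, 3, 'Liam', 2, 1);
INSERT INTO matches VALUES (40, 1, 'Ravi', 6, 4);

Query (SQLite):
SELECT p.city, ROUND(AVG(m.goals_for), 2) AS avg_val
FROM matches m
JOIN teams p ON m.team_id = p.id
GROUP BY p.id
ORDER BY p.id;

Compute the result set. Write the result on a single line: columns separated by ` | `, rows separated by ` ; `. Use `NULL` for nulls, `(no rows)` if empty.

Join each matches row to its teams via team_id.
Group joined rows by teams.id; compute ROUND(AVG(m.goals_for), 2) per group.
  1: ids {35, 40} → ROUND(AVG(m.goals_for), 2)=5.5
  2: ids {1, 3, 16, 28, 34, 37} → ROUND(AVG(m.goals_for), 2)=2
  3: ids {2, 22, 27, 36, 39} → ROUND(AVG(m.goals_for), 2)=4

Delhi | 5.5 ; Jaipur | 2 ; Fresno | 4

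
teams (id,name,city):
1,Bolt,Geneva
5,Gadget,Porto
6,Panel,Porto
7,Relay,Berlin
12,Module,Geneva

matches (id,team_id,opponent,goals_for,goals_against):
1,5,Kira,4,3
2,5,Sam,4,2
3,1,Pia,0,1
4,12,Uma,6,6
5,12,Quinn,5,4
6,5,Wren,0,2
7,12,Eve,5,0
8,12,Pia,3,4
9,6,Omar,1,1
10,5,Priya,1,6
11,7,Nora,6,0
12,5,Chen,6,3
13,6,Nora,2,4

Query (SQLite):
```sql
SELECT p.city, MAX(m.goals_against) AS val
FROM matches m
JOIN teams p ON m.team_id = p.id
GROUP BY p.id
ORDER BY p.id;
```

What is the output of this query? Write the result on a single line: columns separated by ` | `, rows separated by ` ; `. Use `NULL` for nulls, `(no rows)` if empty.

Join each matches row to its teams via team_id.
Group joined rows by teams.id; compute MAX(m.goals_against) per group.
  1: ids {3} → MAX(m.goals_against)=1
  5: ids {1, 2, 6, 10, 12} → MAX(m.goals_against)=6
  6: ids {9, 13} → MAX(m.goals_against)=4
  7: ids {11} → MAX(m.goals_against)=0
  12: ids {4, 5, 7, 8} → MAX(m.goals_against)=6

Geneva | 1 ; Porto | 6 ; Porto | 4 ; Berlin | 0 ; Geneva | 6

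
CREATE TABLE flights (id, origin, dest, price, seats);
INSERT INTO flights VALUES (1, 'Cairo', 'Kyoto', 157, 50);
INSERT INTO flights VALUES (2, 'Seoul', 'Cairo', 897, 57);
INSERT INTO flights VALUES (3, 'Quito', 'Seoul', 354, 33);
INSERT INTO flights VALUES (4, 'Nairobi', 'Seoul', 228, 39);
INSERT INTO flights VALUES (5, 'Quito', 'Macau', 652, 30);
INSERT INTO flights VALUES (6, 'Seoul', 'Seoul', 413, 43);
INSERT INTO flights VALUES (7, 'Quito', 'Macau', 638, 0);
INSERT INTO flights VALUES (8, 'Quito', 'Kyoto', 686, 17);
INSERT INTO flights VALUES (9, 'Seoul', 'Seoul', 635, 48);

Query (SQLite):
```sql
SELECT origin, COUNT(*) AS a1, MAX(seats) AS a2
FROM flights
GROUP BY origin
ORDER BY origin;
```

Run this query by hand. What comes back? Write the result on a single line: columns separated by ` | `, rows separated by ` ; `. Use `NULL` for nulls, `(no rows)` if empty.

Cairo | 1 | 50 ; Nairobi | 1 | 39 ; Quito | 4 | 33 ; Seoul | 3 | 57

Group flights by origin.
Per group compute: COUNT(*), MAX(seats).
  Cairo: ids {1} → COUNT(*)=1, MAX(seats)=50
  Nairobi: ids {4} → COUNT(*)=1, MAX(seats)=39
  Quito: ids {3, 5, 7, 8} → COUNT(*)=4, MAX(seats)=33
  Seoul: ids {2, 6, 9} → COUNT(*)=3, MAX(seats)=57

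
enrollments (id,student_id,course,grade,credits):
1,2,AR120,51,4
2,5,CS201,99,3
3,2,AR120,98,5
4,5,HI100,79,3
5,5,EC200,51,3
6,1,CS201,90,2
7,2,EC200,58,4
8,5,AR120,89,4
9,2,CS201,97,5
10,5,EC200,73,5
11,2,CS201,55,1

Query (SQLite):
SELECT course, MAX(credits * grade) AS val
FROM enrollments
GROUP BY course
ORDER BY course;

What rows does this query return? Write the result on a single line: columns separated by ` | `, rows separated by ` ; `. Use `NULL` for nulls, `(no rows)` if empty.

For each row compute credits * grade.
Group by course; take MAX of the expression per group.
  AR120: ids {1, 3, 8} → MAX(credits * grade)=490
  CS201: ids {2, 6, 9, 11} → MAX(credits * grade)=485
  EC200: ids {5, 7, 10} → MAX(credits * grade)=365
  HI100: ids {4} → MAX(credits * grade)=237

AR120 | 490 ; CS201 | 485 ; EC200 | 365 ; HI100 | 237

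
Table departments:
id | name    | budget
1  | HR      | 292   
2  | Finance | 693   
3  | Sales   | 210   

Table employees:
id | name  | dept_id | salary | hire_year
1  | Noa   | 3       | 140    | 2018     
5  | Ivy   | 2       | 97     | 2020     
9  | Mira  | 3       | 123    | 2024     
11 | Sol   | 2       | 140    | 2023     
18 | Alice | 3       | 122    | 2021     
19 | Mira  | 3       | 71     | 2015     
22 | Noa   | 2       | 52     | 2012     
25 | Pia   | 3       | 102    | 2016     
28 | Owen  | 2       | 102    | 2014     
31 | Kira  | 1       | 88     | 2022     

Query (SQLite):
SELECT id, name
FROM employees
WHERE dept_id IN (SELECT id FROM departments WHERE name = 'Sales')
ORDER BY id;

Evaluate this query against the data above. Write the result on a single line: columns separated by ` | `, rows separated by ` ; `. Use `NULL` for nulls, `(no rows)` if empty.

1 | Noa ; 9 | Mira ; 18 | Alice ; 19 | Mira ; 25 | Pia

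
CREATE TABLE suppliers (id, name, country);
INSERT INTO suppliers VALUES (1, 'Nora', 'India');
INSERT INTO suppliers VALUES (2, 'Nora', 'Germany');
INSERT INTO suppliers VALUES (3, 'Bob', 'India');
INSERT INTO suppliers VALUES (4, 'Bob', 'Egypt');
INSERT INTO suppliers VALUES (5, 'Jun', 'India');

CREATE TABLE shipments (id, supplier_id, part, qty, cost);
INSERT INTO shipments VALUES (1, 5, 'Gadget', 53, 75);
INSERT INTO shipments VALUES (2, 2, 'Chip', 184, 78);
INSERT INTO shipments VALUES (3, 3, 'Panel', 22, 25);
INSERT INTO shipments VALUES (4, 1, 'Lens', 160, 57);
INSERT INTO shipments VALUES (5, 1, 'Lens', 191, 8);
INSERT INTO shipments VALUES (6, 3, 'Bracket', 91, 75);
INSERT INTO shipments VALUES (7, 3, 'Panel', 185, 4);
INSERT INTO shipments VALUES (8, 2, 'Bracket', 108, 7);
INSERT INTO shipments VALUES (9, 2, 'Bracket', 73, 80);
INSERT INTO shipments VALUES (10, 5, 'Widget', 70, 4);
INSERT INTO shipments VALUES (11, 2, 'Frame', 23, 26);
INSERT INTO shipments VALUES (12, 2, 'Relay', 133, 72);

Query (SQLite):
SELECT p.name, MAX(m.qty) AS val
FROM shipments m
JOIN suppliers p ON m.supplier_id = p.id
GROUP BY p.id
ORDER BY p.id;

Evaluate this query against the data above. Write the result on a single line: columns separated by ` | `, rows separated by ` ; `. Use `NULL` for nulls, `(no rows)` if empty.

Nora | 191 ; Nora | 184 ; Bob | 185 ; Jun | 70

Join each shipments row to its suppliers via supplier_id.
Group joined rows by suppliers.id; compute MAX(m.qty) per group.
  1: ids {4, 5} → MAX(m.qty)=191
  2: ids {2, 8, 9, 11, 12} → MAX(m.qty)=184
  3: ids {3, 6, 7} → MAX(m.qty)=185
  5: ids {1, 10} → MAX(m.qty)=70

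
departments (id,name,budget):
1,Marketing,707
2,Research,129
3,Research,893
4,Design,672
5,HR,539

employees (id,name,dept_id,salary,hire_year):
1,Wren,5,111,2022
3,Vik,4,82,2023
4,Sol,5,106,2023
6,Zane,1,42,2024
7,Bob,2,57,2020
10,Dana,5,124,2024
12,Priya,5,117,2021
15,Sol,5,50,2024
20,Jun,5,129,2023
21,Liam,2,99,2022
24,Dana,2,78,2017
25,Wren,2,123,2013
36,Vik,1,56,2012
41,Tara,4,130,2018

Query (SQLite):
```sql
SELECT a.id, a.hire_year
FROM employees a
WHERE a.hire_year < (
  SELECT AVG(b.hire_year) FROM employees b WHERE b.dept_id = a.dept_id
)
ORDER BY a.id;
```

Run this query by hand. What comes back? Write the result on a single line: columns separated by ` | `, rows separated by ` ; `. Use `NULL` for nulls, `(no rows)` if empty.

For each employees row a, compute AVG(hire_year) over rows sharing a.dept_id.
Keep row a if a.hire_year < that per-group AVG.
  dept_id=1: AVG(hire_year) = 2018.0
  dept_id=2: AVG(hire_year) = 2018.0
  dept_id=4: AVG(hire_year) = 2020.5
  dept_id=5: AVG(hire_year) = 2022.833333

1 | 2022 ; 12 | 2021 ; 24 | 2017 ; 25 | 2013 ; 36 | 2012 ; 41 | 2018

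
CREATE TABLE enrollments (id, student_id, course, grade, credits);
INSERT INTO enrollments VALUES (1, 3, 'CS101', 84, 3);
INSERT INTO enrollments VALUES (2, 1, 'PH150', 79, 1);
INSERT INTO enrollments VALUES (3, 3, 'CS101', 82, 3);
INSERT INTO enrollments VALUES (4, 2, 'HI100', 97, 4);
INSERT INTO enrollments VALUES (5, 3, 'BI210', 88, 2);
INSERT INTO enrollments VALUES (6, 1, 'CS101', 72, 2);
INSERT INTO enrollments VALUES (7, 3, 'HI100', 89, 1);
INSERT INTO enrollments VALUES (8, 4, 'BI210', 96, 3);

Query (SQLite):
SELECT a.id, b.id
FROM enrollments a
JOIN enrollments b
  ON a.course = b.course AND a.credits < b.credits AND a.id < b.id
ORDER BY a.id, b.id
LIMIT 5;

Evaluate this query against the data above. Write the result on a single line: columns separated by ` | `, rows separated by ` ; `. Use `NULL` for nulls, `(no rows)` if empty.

5 | 8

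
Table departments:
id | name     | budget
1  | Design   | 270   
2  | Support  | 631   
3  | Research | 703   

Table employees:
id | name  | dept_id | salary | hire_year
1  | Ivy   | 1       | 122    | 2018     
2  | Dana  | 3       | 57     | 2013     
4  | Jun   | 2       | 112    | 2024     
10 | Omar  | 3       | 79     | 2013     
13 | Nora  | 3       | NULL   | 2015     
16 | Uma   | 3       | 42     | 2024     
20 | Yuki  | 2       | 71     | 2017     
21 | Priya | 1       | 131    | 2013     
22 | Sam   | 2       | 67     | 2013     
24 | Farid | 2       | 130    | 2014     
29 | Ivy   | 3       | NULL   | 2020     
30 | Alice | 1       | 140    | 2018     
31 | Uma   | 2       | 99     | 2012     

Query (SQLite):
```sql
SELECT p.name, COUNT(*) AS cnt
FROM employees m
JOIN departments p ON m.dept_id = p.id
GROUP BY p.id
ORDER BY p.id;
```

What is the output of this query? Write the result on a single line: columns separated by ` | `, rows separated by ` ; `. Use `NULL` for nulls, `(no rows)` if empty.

Design | 3 ; Support | 5 ; Research | 5

Join each employees row to its departments via dept_id.
Group joined rows by departments.id; compute COUNT(*) per group.
  1: ids {1, 21, 30} → COUNT(*)=3
  2: ids {4, 20, 22, 24, 31} → COUNT(*)=5
  3: ids {2, 10, 13, 16, 29} → COUNT(*)=5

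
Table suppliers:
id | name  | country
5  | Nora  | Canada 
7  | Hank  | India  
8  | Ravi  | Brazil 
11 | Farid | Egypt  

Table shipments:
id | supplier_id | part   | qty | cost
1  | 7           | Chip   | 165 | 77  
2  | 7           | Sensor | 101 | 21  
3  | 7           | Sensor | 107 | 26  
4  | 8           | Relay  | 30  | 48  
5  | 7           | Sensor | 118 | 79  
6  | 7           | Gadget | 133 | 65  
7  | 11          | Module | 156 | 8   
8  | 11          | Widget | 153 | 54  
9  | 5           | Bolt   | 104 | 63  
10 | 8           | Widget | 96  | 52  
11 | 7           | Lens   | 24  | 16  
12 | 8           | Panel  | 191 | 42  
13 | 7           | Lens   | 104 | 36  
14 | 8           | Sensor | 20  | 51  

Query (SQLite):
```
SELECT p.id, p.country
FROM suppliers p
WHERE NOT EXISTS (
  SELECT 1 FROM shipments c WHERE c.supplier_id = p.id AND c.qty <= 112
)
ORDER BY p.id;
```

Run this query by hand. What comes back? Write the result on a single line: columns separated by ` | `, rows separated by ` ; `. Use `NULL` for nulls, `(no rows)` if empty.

11 | Egypt

For each suppliers row, check whether any shipments with matching supplier_id has qty <= 112.
Keep rows where that is false.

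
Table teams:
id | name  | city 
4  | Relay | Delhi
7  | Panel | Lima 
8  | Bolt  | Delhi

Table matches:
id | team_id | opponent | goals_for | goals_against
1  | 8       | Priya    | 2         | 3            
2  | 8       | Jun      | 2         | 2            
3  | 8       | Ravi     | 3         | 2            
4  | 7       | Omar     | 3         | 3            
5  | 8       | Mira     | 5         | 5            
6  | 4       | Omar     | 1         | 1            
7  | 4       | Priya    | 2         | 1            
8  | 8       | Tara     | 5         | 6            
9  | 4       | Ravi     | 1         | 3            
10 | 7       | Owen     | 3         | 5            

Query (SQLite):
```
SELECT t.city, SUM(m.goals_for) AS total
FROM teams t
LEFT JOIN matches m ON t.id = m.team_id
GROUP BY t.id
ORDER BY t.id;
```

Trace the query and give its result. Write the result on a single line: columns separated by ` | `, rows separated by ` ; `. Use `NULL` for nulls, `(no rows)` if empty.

Delhi | 4 ; Lima | 6 ; Delhi | 17

LEFT JOIN keeps every teams row; unmatched ones get NULL for matches columns.
Group by teams.id and compute SUM(m.goals_for). SUM over an all-NULL group is NULL.
  4: ids {6, 7, 9} → SUM(m.goals_for)=4
  7: ids {4, 10} → SUM(m.goals_for)=6
  8: ids {1, 2, 3, 5, 8} → SUM(m.goals_for)=17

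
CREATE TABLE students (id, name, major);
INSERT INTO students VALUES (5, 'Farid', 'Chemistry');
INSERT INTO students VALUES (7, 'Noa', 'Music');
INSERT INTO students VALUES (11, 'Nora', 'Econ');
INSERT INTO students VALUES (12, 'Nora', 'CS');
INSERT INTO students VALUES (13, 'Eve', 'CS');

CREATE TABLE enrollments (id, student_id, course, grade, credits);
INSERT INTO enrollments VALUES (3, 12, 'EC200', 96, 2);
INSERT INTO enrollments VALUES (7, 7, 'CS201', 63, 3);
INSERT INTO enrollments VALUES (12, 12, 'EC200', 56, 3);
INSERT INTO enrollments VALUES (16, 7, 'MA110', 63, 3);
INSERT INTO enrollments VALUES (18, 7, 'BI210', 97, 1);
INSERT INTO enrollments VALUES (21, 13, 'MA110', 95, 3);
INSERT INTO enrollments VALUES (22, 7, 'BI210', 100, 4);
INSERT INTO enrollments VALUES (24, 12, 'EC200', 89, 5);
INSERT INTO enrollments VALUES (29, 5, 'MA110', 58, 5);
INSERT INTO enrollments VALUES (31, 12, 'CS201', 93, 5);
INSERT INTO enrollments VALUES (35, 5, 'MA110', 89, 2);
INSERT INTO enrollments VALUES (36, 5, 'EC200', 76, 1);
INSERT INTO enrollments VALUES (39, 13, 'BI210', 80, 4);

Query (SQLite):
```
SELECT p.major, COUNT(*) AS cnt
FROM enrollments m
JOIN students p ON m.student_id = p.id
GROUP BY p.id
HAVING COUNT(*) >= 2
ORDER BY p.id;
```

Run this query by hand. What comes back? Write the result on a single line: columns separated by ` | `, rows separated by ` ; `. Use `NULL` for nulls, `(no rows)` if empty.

Chemistry | 3 ; Music | 4 ; CS | 4 ; CS | 2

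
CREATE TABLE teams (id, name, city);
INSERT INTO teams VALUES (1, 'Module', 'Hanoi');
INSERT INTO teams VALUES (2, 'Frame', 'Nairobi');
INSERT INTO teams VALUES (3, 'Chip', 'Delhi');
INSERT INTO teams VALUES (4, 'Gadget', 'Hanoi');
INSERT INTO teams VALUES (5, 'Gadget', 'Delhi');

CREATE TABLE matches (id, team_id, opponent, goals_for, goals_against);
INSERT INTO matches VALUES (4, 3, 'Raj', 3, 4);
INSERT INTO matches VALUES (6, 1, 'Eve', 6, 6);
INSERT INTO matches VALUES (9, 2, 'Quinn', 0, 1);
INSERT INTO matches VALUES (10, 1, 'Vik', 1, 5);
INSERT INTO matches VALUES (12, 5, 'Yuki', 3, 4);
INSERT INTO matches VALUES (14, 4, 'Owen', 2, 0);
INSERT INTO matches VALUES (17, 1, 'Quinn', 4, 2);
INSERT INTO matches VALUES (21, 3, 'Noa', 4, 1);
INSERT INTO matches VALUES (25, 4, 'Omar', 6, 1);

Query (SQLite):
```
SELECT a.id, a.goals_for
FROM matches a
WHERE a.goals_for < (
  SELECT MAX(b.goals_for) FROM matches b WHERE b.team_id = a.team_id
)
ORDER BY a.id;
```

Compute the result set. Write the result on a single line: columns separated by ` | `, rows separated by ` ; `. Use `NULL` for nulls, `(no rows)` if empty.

4 | 3 ; 10 | 1 ; 14 | 2 ; 17 | 4

For each matches row a, compute MAX(goals_for) over rows sharing a.team_id.
Keep row a if a.goals_for < that per-group MAX.
  team_id=1: MAX(goals_for) = 6
  team_id=2: MAX(goals_for) = 0
  team_id=3: MAX(goals_for) = 4
  team_id=4: MAX(goals_for) = 6
  team_id=5: MAX(goals_for) = 3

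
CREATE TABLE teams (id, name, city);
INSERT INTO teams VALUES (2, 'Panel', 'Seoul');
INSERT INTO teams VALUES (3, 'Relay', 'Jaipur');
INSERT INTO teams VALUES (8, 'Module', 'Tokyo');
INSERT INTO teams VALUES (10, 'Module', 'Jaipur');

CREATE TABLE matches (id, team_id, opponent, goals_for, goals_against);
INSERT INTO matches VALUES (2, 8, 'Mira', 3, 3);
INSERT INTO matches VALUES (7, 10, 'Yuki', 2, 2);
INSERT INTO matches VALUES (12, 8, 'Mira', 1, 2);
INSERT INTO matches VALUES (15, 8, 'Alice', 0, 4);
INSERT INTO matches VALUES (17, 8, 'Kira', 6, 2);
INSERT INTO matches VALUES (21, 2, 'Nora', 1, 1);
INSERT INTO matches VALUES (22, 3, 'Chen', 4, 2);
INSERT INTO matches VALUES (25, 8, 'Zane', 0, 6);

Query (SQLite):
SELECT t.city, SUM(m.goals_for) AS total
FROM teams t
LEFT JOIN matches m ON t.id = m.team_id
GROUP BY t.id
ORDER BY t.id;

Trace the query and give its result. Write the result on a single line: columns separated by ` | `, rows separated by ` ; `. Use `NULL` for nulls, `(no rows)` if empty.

LEFT JOIN keeps every teams row; unmatched ones get NULL for matches columns.
Group by teams.id and compute SUM(m.goals_for). SUM over an all-NULL group is NULL.
  2: ids {21} → SUM(m.goals_for)=1
  3: ids {22} → SUM(m.goals_for)=4
  8: ids {2, 12, 15, 17, 25} → SUM(m.goals_for)=10
  10: ids {7} → SUM(m.goals_for)=2

Seoul | 1 ; Jaipur | 4 ; Tokyo | 10 ; Jaipur | 2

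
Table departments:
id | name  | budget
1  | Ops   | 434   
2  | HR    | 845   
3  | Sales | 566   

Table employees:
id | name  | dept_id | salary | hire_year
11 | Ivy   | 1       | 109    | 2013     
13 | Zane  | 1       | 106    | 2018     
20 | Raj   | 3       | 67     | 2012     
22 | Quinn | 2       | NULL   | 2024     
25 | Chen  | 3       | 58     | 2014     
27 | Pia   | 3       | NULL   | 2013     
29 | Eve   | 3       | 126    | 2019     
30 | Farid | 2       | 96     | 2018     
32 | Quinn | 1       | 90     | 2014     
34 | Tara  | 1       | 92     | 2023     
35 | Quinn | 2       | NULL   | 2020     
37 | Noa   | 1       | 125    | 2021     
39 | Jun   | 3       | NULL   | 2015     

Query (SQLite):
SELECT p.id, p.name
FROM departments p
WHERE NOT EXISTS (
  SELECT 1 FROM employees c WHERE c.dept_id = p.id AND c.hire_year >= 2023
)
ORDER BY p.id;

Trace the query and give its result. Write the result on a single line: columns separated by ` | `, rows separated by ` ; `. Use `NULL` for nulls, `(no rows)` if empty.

3 | Sales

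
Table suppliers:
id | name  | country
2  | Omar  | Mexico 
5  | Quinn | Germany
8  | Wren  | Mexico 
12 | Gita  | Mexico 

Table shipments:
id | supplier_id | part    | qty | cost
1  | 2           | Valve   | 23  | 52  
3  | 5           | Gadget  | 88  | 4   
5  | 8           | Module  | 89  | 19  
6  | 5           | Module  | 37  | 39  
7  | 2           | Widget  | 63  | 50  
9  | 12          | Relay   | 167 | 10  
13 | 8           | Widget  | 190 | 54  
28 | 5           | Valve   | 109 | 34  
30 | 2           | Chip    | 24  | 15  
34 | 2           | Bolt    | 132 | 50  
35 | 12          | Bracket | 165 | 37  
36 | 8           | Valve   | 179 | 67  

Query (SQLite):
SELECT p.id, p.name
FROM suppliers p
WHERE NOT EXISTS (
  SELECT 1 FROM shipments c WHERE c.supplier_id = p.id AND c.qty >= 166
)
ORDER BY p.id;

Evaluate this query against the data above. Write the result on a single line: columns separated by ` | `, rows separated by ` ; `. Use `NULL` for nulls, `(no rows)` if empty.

2 | Omar ; 5 | Quinn

For each suppliers row, check whether any shipments with matching supplier_id has qty >= 166.
Keep rows where that is false.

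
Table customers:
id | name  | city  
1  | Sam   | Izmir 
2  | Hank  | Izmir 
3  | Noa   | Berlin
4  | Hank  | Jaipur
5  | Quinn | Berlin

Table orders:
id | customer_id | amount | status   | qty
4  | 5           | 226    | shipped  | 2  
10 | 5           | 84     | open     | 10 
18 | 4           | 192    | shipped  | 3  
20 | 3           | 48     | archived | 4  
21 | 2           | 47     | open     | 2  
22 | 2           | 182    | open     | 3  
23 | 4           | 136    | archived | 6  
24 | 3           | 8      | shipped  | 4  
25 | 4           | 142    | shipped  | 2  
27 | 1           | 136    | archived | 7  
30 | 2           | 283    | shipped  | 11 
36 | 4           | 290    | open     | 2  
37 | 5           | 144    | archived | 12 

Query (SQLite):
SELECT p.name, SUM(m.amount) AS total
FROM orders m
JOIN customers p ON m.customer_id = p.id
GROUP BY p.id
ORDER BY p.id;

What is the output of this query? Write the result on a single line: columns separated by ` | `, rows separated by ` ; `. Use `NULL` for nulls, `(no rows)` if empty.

Sam | 136 ; Hank | 512 ; Noa | 56 ; Hank | 760 ; Quinn | 454

Join each orders row to its customers via customer_id.
Group joined rows by customers.id; compute SUM(m.amount) per group.
  1: ids {27} → SUM(m.amount)=136
  2: ids {21, 22, 30} → SUM(m.amount)=512
  3: ids {20, 24} → SUM(m.amount)=56
  4: ids {18, 23, 25, 36} → SUM(m.amount)=760
  5: ids {4, 10, 37} → SUM(m.amount)=454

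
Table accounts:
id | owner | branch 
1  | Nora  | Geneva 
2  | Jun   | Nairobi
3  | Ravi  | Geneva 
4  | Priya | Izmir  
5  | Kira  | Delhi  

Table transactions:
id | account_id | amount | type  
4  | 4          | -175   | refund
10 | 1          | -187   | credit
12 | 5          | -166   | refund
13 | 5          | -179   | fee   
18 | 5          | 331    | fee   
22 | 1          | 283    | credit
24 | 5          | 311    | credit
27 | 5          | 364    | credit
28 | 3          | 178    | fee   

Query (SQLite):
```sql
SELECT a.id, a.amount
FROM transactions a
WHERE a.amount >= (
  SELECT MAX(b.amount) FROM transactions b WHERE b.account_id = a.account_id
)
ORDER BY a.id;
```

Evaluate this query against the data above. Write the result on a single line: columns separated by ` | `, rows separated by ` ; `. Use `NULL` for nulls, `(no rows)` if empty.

4 | -175 ; 22 | 283 ; 27 | 364 ; 28 | 178

For each transactions row a, compute MAX(amount) over rows sharing a.account_id.
Keep row a if a.amount >= that per-group MAX.
  account_id=1: MAX(amount) = 283
  account_id=3: MAX(amount) = 178
  account_id=4: MAX(amount) = -175
  account_id=5: MAX(amount) = 364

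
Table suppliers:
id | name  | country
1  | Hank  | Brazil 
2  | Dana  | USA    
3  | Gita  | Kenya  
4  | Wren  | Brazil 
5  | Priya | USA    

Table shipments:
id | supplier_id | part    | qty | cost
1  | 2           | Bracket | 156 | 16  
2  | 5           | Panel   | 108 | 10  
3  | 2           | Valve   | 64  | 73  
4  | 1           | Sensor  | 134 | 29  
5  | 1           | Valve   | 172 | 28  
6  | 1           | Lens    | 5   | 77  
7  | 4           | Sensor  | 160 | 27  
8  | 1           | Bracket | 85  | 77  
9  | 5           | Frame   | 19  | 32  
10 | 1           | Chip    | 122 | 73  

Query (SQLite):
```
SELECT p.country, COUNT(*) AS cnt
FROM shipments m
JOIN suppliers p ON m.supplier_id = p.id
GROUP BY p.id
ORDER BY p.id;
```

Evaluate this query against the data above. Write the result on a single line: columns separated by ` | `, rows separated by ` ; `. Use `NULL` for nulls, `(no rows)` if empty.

Brazil | 5 ; USA | 2 ; Brazil | 1 ; USA | 2

Join each shipments row to its suppliers via supplier_id.
Group joined rows by suppliers.id; compute COUNT(*) per group.
  1: ids {4, 5, 6, 8, 10} → COUNT(*)=5
  2: ids {1, 3} → COUNT(*)=2
  4: ids {7} → COUNT(*)=1
  5: ids {2, 9} → COUNT(*)=2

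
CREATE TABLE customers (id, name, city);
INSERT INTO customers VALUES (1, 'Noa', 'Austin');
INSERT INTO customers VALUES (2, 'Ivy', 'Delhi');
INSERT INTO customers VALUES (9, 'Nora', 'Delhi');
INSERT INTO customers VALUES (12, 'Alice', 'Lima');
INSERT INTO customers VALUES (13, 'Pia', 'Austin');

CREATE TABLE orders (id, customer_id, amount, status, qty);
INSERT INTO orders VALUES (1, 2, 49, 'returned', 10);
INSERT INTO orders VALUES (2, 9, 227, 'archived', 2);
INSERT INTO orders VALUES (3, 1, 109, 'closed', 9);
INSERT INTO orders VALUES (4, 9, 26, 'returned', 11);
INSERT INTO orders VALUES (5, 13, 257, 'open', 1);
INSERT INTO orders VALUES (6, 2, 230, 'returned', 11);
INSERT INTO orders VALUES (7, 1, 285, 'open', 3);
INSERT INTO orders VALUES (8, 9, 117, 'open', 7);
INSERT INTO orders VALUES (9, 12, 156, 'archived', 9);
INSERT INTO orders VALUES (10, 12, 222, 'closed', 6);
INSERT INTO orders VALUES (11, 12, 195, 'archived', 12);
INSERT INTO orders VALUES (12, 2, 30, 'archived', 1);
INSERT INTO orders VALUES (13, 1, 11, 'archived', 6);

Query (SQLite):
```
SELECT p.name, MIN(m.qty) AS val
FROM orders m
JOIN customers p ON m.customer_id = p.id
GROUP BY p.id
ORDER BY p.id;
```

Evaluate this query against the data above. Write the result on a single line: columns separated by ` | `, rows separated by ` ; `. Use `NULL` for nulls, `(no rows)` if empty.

Join each orders row to its customers via customer_id.
Group joined rows by customers.id; compute MIN(m.qty) per group.
  1: ids {3, 7, 13} → MIN(m.qty)=3
  2: ids {1, 6, 12} → MIN(m.qty)=1
  9: ids {2, 4, 8} → MIN(m.qty)=2
  12: ids {9, 10, 11} → MIN(m.qty)=6
  13: ids {5} → MIN(m.qty)=1

Noa | 3 ; Ivy | 1 ; Nora | 2 ; Alice | 6 ; Pia | 1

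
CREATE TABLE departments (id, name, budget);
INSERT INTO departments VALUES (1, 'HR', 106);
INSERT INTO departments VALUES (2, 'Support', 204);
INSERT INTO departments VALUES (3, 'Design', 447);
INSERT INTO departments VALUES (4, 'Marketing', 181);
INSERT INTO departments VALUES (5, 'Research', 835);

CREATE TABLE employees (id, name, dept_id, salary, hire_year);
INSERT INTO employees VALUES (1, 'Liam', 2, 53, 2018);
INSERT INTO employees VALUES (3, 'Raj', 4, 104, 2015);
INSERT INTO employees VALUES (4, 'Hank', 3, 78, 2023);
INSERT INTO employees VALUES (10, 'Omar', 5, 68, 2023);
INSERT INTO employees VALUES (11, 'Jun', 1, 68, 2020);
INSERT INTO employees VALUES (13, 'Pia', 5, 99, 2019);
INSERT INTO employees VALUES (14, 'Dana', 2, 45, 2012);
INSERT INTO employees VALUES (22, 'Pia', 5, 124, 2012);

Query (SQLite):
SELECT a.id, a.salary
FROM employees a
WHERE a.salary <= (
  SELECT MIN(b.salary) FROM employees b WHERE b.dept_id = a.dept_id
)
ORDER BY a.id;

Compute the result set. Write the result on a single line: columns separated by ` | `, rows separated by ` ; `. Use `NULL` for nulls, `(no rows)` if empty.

3 | 104 ; 4 | 78 ; 10 | 68 ; 11 | 68 ; 14 | 45

For each employees row a, compute MIN(salary) over rows sharing a.dept_id.
Keep row a if a.salary <= that per-group MIN.
  dept_id=1: MIN(salary) = 68
  dept_id=2: MIN(salary) = 45
  dept_id=3: MIN(salary) = 78
  dept_id=4: MIN(salary) = 104
  dept_id=5: MIN(salary) = 68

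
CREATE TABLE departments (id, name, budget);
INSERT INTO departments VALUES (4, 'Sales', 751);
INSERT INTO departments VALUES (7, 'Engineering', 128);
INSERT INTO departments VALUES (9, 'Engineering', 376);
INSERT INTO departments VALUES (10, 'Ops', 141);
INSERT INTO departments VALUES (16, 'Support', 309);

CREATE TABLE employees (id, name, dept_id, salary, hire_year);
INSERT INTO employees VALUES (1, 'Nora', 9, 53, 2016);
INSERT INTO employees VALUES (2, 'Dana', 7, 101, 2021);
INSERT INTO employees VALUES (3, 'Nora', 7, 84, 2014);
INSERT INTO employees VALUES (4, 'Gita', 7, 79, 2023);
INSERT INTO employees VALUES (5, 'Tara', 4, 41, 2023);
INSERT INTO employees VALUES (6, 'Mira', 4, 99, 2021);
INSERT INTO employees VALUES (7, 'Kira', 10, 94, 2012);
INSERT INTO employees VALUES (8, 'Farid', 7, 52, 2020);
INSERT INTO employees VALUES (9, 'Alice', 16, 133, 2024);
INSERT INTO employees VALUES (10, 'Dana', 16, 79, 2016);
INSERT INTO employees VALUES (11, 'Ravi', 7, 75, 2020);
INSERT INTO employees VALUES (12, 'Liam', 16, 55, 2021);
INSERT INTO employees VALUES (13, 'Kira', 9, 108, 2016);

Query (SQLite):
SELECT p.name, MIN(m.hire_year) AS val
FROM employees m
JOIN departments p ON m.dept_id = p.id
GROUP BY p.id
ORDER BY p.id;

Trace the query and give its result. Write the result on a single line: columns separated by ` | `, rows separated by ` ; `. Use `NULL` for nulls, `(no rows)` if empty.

Sales | 2021 ; Engineering | 2014 ; Engineering | 2016 ; Ops | 2012 ; Support | 2016

Join each employees row to its departments via dept_id.
Group joined rows by departments.id; compute MIN(m.hire_year) per group.
  4: ids {5, 6} → MIN(m.hire_year)=2021
  7: ids {2, 3, 4, 8, 11} → MIN(m.hire_year)=2014
  9: ids {1, 13} → MIN(m.hire_year)=2016
  10: ids {7} → MIN(m.hire_year)=2012
  16: ids {9, 10, 12} → MIN(m.hire_year)=2016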